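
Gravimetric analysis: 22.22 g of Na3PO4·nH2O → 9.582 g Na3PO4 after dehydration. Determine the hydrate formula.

Na3PO4·12H2O

Mass of water lost = 22.22 − 9.582 = 12.64 g → 12.64 / 18.02 = 0.7013 mol H2O
Molar mass of Na3PO4 = 163.94 g/mol → mol Na3PO4 = 9.582 / 163.94 = 0.05845
n = 0.7013 / 0.05845 = 12.00 ≈ 12 → Na3PO4·12H2O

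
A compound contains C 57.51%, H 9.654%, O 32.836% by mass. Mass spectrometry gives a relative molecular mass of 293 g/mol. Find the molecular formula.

C14H28O6

Assume 100 g: 57.51 g C, 9.654 g H, 32.836 g O.
n(C) = 57.51/12.01 = 4.789, n(H) = 9.654/1.008 = 9.577, n(O) = 32.836/16.00 = 2.052
Divide by the smallest (2.052 mol O): C 2.333, H 4.667, O 1.000
Scaling by 3: C 7.00, H 14.00, O 3.00 → C7H14O3
Empirical-formula mass = 146.18 g/mol
n = 293 / 146.18 = 2.00 ≈ 2
Molecular formula = (C7H14O3)×2 = C14H28O6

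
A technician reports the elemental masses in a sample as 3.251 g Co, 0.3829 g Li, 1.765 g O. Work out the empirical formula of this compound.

n(Co) = 3.251/58.93 = 0.05517, n(Li) = 0.3829/6.94 = 0.05517, n(O) = 1.765/16.00 = 0.1103
Divide by the smallest (0.05517 mol Co): Co 1.000, Li 1.000, O 2.000
→ CoLiO2

CoLiO2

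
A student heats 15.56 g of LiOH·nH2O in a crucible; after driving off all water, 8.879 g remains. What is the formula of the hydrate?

LiOH·H2O

Mass of water lost = 15.56 − 8.879 = 6.681 g → 6.681 / 18.02 = 0.3708 mol H2O
Molar mass of LiOH = 23.95 g/mol → mol LiOH = 8.879 / 23.95 = 0.3708
n = 0.3708 / 0.3708 = 1.00 ≈ 1 → LiOH·H2O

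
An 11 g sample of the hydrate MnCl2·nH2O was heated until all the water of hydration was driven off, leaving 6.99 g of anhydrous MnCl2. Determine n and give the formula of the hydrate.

MnCl2·4H2O

Mass of water lost = 11 − 6.99 = 4.01 g → 4.01 / 18.02 = 0.2225 mol H2O
Molar mass of MnCl2 = 125.84 g/mol → mol MnCl2 = 6.99 / 125.84 = 0.05555
n = 0.2225 / 0.05555 = 4.01 ≈ 4 → MnCl2·4H2O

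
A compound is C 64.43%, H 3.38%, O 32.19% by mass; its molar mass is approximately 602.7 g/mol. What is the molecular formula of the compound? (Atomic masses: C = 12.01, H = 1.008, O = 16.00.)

C32H20O12

Assume 100 g: 64.43 g C, 3.38 g H, 32.19 g O.
n(C) = 64.43/12.01 = 5.365, n(H) = 3.38/1.008 = 3.353, n(O) = 32.19/16.00 = 2.012
Smallest is O at 2.012 mol; normalising gives C 2.667, H 1.667, O 1.000
Scaling by 3: C 8.00, H 5.00, O 3.00 → C8H5O3
Empirical-formula mass = 149.12 g/mol
n = 602.7 / 149.12 = 4.04 ≈ 4
Molecular formula = (C8H5O3)×4 = C32H20O12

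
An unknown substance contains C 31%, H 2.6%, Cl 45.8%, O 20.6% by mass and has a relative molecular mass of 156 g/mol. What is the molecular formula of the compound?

C4H4Cl2O2

Assume 100 g: 31 g C, 2.6 g H, 45.8 g Cl, 20.6 g O.
Moles — C: 31 / 12.01 = 2.581 mol; H: 2.6 / 1.008 = 2.579 mol; Cl: 45.8 / 35.45 = 1.292 mol; O: 20.6 / 16.00 = 1.288 mol
Ratios (÷ 1.288): C 2.005, H 2.003, Cl 1.003, O 1.000
→ C2H2ClO
Empirical-formula mass = 77.49 g/mol
n = 156 / 77.49 = 2.01 ≈ 2
Molecular formula = (C2H2ClO)×2 = C4H4Cl2O2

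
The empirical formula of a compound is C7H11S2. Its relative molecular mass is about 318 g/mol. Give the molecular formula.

C14H22S4

Empirical-formula mass = 159.30 g/mol
n = 318 / 159.30 = 2.00 ≈ 2
Molecular formula = (C7H11S2)2 = C14H22S4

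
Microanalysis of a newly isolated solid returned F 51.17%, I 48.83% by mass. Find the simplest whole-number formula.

Assume 100 g: 51.17 g F, 48.83 g I.
n(F) = 51.17/19.00 = 2.693, n(I) = 48.83/126.90 = 0.3848
Ratios (÷ 0.3848): F 6.999, I 1.000
Ratio ≈ 7:1, so the empirical formula is F7I

F7I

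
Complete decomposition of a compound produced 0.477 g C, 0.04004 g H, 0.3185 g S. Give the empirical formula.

C: 0.477 g ÷ 12.01 g/mol = 0.03972 mol
H: 0.04004 g ÷ 1.008 g/mol = 0.03972 mol
S: 0.3185 g ÷ 32.07 g/mol = 0.009931 mol
Ratios (÷ 0.009931): C 3.999, H 4.000, S 1.000
→ C4H4S

C4H4S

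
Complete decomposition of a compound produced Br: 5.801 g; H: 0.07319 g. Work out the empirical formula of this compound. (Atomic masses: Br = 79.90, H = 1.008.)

BrH

Br: 5.801 g ÷ 79.90 g/mol = 0.0726 mol
H: 0.07319 g ÷ 1.008 g/mol = 0.07261 mol
Ratios (÷ 0.0726): Br 1.000, H 1.000
≈ 1:1 → BrH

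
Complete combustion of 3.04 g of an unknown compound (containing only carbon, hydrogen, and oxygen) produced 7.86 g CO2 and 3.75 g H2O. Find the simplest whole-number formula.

mol C = 7.86 / 44.01 = 0.1786; mass C = 0.1786 × 12.01 = 2.145 g
mol H = 2 × (3.75 / 18.02) = 0.4162; mass H = 0.4162 × 1.008 = 0.4195 g
mass O = 3.04 − (2.564) = 0.4755 g → mol O = 0.02972
Smallest is O at 0.02972 mol; normalising gives C 6.009, H 14.004, O 1.000
→ C6H14O

C6H14O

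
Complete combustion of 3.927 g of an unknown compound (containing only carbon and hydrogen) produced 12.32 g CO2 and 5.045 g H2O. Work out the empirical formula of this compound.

mol C = 12.32 / 44.01 = 0.2799; mass C = 0.2799 × 12.01 = 3.362 g
mol H = 2 × (5.045 / 18.02) = 0.5599; mass H = 0.5599 × 1.008 = 0.5644 g
Smallest is C at 0.2799 mol; normalising gives C 1.000, H 2.000
≈ 1:2 → CH2

CH2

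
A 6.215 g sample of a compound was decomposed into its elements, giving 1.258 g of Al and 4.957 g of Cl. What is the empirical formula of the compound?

AlCl3

Al: 1.258 g ÷ 26.98 g/mol = 0.04663 mol
Cl: 4.957 g ÷ 35.45 g/mol = 0.1398 mol
Smallest is Al at 0.04663 mol; normalising gives Al 1.000, Cl 2.999
→ AlCl3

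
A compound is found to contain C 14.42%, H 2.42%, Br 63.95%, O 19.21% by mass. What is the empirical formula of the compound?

C3H6Br2O3

Assume 100 g: 14.42 g C, 2.42 g H, 63.95 g Br, 19.21 g O.
Moles — C: 14.42 / 12.01 = 1.201 mol; H: 2.42 / 1.008 = 2.401 mol; Br: 63.95 / 79.90 = 0.8004 mol; O: 19.21 / 16.00 = 1.201 mol
Ratios (÷ 0.8004): C 1.500, H 3.000, Br 1.000, O 1.500
Scaling by 2: C 3.00, H 6.00, Br 2.00, O 3.00 → C3H6Br2O3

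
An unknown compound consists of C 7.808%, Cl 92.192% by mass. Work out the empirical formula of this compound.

Assume 100 g: 7.808 g C, 92.192 g Cl.
Moles — C: 7.808 / 12.01 = 0.6501 mol; Cl: 92.192 / 35.45 = 2.601 mol
Ratios (÷ 0.6501): C 1.000, Cl 4.000
Ratio ≈ 1:4, so the empirical formula is CCl4

CCl4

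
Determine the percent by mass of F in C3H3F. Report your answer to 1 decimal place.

32.7%

Molar mass = 3(12.01) + 3(1.008) + 1(19.00) = 58.054 g/mol
Mass of F per mole = 1 × 19.00 = 19.000 g
% F = 19.000 / 58.054 × 100 = 32.7%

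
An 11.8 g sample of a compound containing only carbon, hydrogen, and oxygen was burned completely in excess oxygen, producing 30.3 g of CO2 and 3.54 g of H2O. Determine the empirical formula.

C7H4O2

mol C = 30.3 / 44.01 = 0.6885; mass C = 0.6885 × 12.01 = 8.269 g
mol H = 2 × (3.54 / 18.02) = 0.3929; mass H = 0.3929 × 1.008 = 0.3960 g
mass O = 11.8 − (8.665) = 3.135 g → mol O = 0.1960
Ratios (÷ 0.196): C 3.513, H 2.005, O 1.000
Multiply by 2: C 7.03, H 4.01, O 2.00 → C7H4O2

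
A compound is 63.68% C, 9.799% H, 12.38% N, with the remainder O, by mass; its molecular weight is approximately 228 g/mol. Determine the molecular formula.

C12H22N2O2

Assume 100 g: 63.68 g C, 9.799 g H, 12.38 g N, 14.141 g O.
Moles — C: 63.68 / 12.01 = 5.302 mol; H: 9.799 / 1.008 = 9.721 mol; N: 12.38 / 14.01 = 0.8837 mol; O: 14.141 / 16.00 = 0.8838 mol
Smallest is N at 0.8837 mol; normalising gives C 6.000, H 11.001, N 1.000, O 1.000
≈ 6:11:1:1 → C6H11NO
Empirical-formula mass = 113.16 g/mol
n = 228 / 113.16 = 2.01 ≈ 2
Molecular formula = (C6H11NO)×2 = C12H22N2O2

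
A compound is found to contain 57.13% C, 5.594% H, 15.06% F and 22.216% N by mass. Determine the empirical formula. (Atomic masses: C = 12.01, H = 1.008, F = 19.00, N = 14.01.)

C6H7FN2

Assume 100 g: 57.13 g C, 5.594 g H, 15.06 g F, 22.216 g N.
Moles — C: 57.13 / 12.01 = 4.757 mol; H: 5.594 / 1.008 = 5.55 mol; F: 15.06 / 19.00 = 0.7926 mol; N: 22.216 / 14.01 = 1.586 mol
Smallest is F at 0.7926 mol; normalising gives C 6.001, H 7.001, F 1.000, N 2.001
≈ 6:7:1:2 → C6H7FN2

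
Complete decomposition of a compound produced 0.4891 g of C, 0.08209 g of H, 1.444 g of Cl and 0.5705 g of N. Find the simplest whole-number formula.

CH2ClN

C: 0.4891 g ÷ 12.01 g/mol = 0.04072 mol
H: 0.08209 g ÷ 1.008 g/mol = 0.08144 mol
Cl: 1.444 g ÷ 35.45 g/mol = 0.04073 mol
N: 0.5705 g ÷ 14.01 g/mol = 0.04072 mol
Smallest is N at 0.04072 mol; normalising gives C 1.000, H 2.000, Cl 1.000, N 1.000
→ CH2ClN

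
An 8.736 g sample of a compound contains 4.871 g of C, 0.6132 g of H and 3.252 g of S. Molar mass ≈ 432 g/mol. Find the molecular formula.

C20H30S5

C: 4.871 g ÷ 12.01 g/mol = 0.4056 mol
H: 0.6132 g ÷ 1.008 g/mol = 0.6083 mol
S: 3.252 g ÷ 32.07 g/mol = 0.1014 mol
Smallest is S at 0.1014 mol; normalising gives C 4.000, H 5.999, S 1.000
→ C4H6S
Empirical-formula mass = 86.16 g/mol
n = 432 / 86.16 = 5.01 ≈ 5
Molecular formula = (C4H6S)×5 = C20H30S5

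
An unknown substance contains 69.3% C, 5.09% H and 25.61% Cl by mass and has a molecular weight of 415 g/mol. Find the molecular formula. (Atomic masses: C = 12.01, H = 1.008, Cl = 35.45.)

Assume 100 g: 69.3 g C, 5.09 g H, 25.61 g Cl.
n(C) = 69.3/12.01 = 5.77, n(H) = 5.09/1.008 = 5.05, n(Cl) = 25.61/35.45 = 0.7224
Smallest is Cl at 0.7224 mol; normalising gives C 7.987, H 6.990, Cl 1.000
Ratio ≈ 8:7:1, so the empirical formula is C8H7Cl
Empirical-formula mass = 138.59 g/mol
n = 415 / 138.59 = 2.99 ≈ 3
Molecular formula = (C8H7Cl)×3 = C24H21Cl3

C24H21Cl3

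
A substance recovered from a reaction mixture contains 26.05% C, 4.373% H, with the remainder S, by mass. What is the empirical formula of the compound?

CH2S

Assume 100 g: 26.05 g C, 4.373 g H, 69.577 g S.
Moles — C: 26.05 / 12.01 = 2.169 mol; H: 4.373 / 1.008 = 4.338 mol; S: 69.577 / 32.07 = 2.17 mol
Smallest is C at 2.169 mol; normalising gives C 1.000, H 2.000, S 1.000
Ratio ≈ 1:2:1, so the empirical formula is CH2S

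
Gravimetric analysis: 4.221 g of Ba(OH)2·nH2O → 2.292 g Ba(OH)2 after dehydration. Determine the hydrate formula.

Mass of water lost = 4.221 − 2.292 = 1.929 g → 1.929 / 18.02 = 0.107 mol H2O
Molar mass of Ba(OH)2 = 171.35 g/mol → mol Ba(OH)2 = 2.292 / 171.35 = 0.01338
n = 0.107 / 0.01338 = 8.00 ≈ 8 → Ba(OH)2·8H2O

Ba(OH)2·8H2O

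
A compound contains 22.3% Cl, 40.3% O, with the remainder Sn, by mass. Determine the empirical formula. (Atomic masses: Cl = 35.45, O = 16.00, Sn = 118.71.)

Assume 100 g: 22.3 g Cl, 40.3 g O, 37.4 g Sn.
Moles — Cl: 22.3 / 35.45 = 0.6291 mol; O: 40.3 / 16.00 = 2.519 mol; Sn: 37.4 / 118.71 = 0.3151 mol
Smallest is Sn at 0.3151 mol; normalising gives Cl 1.997, O 7.995, Sn 1.000
→ Cl2O8Sn

Cl2O8Sn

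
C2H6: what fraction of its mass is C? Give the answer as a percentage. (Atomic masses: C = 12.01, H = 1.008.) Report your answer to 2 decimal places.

79.89%

Molar mass = 2(12.01) + 6(1.008) = 30.068 g/mol
Mass of C per mole = 2 × 12.01 = 24.020 g
% C = 24.020 / 30.068 × 100 = 79.89%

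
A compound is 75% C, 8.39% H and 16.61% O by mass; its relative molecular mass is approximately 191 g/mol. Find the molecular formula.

Assume 100 g: 75 g C, 8.39 g H, 16.61 g O.
C: 75 g ÷ 12.01 g/mol = 6.245 mol
H: 8.39 g ÷ 1.008 g/mol = 8.323 mol
O: 16.61 g ÷ 16.00 g/mol = 1.038 mol
Ratios (÷ 1.038): C 6.015, H 8.018, O 1.000
≈ 6:8:1 → C6H8O
Empirical-formula mass = 96.12 g/mol
n = 191 / 96.12 = 1.99 ≈ 2
Molecular formula = (C6H8O)×2 = C12H16O2

C12H16O2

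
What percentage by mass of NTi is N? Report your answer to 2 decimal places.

Molar mass = 1(14.01) + 1(47.87) = 61.880 g/mol
Mass of N per mole = 1 × 14.01 = 14.010 g
% N = 14.010 / 61.880 × 100 = 22.64%

22.64%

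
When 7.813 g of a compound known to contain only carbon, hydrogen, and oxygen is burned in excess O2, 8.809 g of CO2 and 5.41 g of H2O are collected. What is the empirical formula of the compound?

mol C = 8.809 / 44.01 = 0.2002; mass C = 0.2002 × 12.01 = 2.404 g
mol H = 2 × (5.41 / 18.02) = 0.6004; mass H = 0.6004 × 1.008 = 0.6052 g
mass O = 7.813 − (3.009) = 4.804 g → mol O = 0.3002
Ratios (÷ 0.2002): C 1.000, H 3.000, O 1.500
Multiply by 2: C 2.00, H 6.00, O 3.00 → C2H6O3

C2H6O3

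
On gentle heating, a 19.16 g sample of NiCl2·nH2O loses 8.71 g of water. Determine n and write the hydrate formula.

Mass of anhydrous NiCl2 = 19.16 − 8.71 = 10.45 g
mol H2O = 8.71 / 18.02 = 0.4834
Molar mass of NiCl2 = 129.59 g/mol → mol NiCl2 = 10.45 / 129.59 = 0.08064
n = 0.4834 / 0.08064 = 5.99 ≈ 6 → NiCl2·6H2O

NiCl2·6H2O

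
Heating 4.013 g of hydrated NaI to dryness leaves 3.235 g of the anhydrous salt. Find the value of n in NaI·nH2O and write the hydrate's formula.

Mass of water lost = 4.013 − 3.235 = 0.778 g → 0.778 / 18.02 = 0.04317 mol H2O
Molar mass of NaI = 149.89 g/mol → mol NaI = 3.235 / 149.89 = 0.02158
n = 0.04317 / 0.02158 = 2.00 ≈ 2 → NaI·2H2O

NaI·2H2O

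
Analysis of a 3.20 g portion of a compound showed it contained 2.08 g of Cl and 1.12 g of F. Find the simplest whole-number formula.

ClF

n(Cl) = 2.08/35.45 = 0.05867, n(F) = 1.12/19.00 = 0.05895
Divide by the smallest (0.05867 mol Cl): Cl 1.000, F 1.005
≈ 1:1 → ClF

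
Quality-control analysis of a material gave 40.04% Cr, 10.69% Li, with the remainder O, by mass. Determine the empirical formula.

Assume 100 g: 40.04 g Cr, 10.69 g Li, 49.27 g O.
n(Cr) = 40.04/52.00 = 0.77, n(Li) = 10.69/6.94 = 1.54, n(O) = 49.27/16.00 = 3.079
Divide by the smallest (0.77 mol Cr): Cr 1.000, Li 2.000, O 3.999
≈ 1:2:4 → CrLi2O4

CrLi2O4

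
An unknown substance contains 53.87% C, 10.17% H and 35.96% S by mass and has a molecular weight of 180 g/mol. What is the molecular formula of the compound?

Assume 100 g: 53.87 g C, 10.17 g H, 35.96 g S.
C: 53.87 g ÷ 12.01 g/mol = 4.485 mol
H: 10.17 g ÷ 1.008 g/mol = 10.09 mol
S: 35.96 g ÷ 32.07 g/mol = 1.121 mol
Ratios (÷ 1.121): C 4.000, H 8.998, S 1.000
→ C4H9S
Empirical-formula mass = 89.18 g/mol
n = 180 / 89.18 = 2.02 ≈ 2
Molecular formula = (C4H9S)×2 = C8H18S2

C8H18S2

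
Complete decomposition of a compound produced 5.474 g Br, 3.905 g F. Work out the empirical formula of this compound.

BrF3

n(Br) = 5.474/79.90 = 0.06851, n(F) = 3.905/19.00 = 0.2055
Ratios (÷ 0.06851): Br 1.000, F 3.000
→ BrF3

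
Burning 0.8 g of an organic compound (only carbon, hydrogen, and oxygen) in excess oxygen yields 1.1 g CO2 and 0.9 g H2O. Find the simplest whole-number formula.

CH4O

mol C = 1.1 / 44.01 = 0.02499; mass C = 0.02499 × 12.01 = 0.3002 g
mol H = 2 × (0.9 / 18.02) = 0.09989; mass H = 0.09989 × 1.008 = 0.1007 g
mass O = 0.8 − (0.4009) = 0.3991 g → mol O = 0.02495
Ratios (÷ 0.02495): C 1.002, H 4.004, O 1.000
≈ 1:4:1 → CH4O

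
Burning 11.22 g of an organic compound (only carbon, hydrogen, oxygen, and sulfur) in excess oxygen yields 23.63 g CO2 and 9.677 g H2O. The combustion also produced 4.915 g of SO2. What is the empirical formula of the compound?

mol C = 23.63 / 44.01 = 0.5369; mass C = 0.5369 × 12.01 = 6.448 g
mol H = 2 × (9.677 / 18.02) = 1.074; mass H = 1.074 × 1.008 = 1.083 g
mol S = 4.915 / 64.07 = 0.07671; mass S = 2.460 g
mass O = 11.22 − (9.991) = 1.229 g → mol O = 0.07680
Smallest is S at 0.07671 mol; normalising gives C 6.999, H 14.001, O 1.001, S 1.000
→ C7H14OS

C7H14OS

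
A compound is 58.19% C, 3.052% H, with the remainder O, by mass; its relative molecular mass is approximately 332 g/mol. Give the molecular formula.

C16H10O8

Assume 100 g: 58.19 g C, 3.052 g H, 38.758 g O.
C: 58.19 g ÷ 12.01 g/mol = 4.845 mol
H: 3.052 g ÷ 1.008 g/mol = 3.028 mol
O: 38.758 g ÷ 16.00 g/mol = 2.422 mol
Smallest is O at 2.422 mol; normalising gives C 2.000, H 1.250, O 1.000
×4: C 8.00, H 5.00, O 4.00 → C8H5O4
Empirical-formula mass = 165.12 g/mol
n = 332 / 165.12 = 2.01 ≈ 2
Molecular formula = (C8H5O4)×2 = C16H10O8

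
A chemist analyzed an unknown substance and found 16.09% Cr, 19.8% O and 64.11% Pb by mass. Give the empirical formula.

CrO4Pb

Assume 100 g: 16.09 g Cr, 19.8 g O, 64.11 g Pb.
Moles — Cr: 16.09 / 52.00 = 0.3094 mol; O: 19.8 / 16.00 = 1.238 mol; Pb: 64.11 / 207.2 = 0.3094 mol
Ratios (÷ 0.3094): Cr 1.000, O 4.000, Pb 1.000
≈ 1:4:1 → CrO4Pb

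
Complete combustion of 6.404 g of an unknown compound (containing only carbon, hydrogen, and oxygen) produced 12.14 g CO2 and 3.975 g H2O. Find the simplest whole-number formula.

mol C = 12.14 / 44.01 = 0.2758; mass C = 0.2758 × 12.01 = 3.313 g
mol H = 2 × (3.975 / 18.02) = 0.4412; mass H = 0.4412 × 1.008 = 0.4447 g
mass O = 6.404 − (3.758) = 2.646 g → mol O = 0.1654
Divide by the smallest (0.1654 mol O): C 1.668, H 2.667, O 1.000
×3: C 5.00, H 8.00, O 3.00 → C5H8O3

C5H8O3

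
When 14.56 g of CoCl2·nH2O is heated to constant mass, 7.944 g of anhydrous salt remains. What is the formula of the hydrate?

Mass of water lost = 14.56 − 7.944 = 6.616 g → 6.616 / 18.02 = 0.3671 mol H2O
Molar mass of CoCl2 = 129.83 g/mol → mol CoCl2 = 7.944 / 129.83 = 0.06119
n = 0.3671 / 0.06119 = 6.00 ≈ 6 → CoCl2·6H2O

CoCl2·6H2O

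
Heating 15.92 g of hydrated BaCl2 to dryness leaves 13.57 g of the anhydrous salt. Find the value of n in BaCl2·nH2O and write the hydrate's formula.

Mass of water lost = 15.92 − 13.57 = 2.35 g → 2.35 / 18.02 = 0.1304 mol H2O
Molar mass of BaCl2 = 208.23 g/mol → mol BaCl2 = 13.57 / 208.23 = 0.06517
n = 0.1304 / 0.06517 = 2.00 ≈ 2 → BaCl2·2H2O

BaCl2·2H2O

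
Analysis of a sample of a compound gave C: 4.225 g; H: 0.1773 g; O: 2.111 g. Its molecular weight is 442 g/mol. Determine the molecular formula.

C24H12O9

C: 4.225 g ÷ 12.01 g/mol = 0.3518 mol
H: 0.1773 g ÷ 1.008 g/mol = 0.1759 mol
O: 2.111 g ÷ 16.00 g/mol = 0.1319 mol
Divide by the smallest (0.1319 mol O): C 2.666, H 1.333, O 1.000
Scaling by 3: C 8.00, H 4.00, O 3.00 → C8H4O3
Empirical-formula mass = 148.11 g/mol
n = 442 / 148.11 = 2.98 ≈ 3
Molecular formula = (C8H4O3)×3 = C24H12O9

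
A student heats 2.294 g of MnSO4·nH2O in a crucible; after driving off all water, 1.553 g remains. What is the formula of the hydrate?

MnSO4·4H2O

Mass of water lost = 2.294 − 1.553 = 0.741 g → 0.741 / 18.02 = 0.04112 mol H2O
Molar mass of MnSO4 = 151.01 g/mol → mol MnSO4 = 1.553 / 151.01 = 0.01028
n = 0.04112 / 0.01028 = 4.00 ≈ 4 → MnSO4·4H2O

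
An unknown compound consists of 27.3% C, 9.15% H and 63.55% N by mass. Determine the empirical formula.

CH4N2

Assume 100 g: 27.3 g C, 9.15 g H, 63.55 g N.
C: 27.3 g ÷ 12.01 g/mol = 2.273 mol
H: 9.15 g ÷ 1.008 g/mol = 9.077 mol
N: 63.55 g ÷ 14.01 g/mol = 4.536 mol
Ratios (÷ 2.273): C 1.000, H 3.993, N 1.996
≈ 1:4:2 → CH4N2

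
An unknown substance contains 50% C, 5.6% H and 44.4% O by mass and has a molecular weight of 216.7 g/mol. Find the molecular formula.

C9H12O6

Assume 100 g: 50 g C, 5.6 g H, 44.4 g O.
Moles — C: 50 / 12.01 = 4.163 mol; H: 5.6 / 1.008 = 5.556 mol; O: 44.4 / 16.00 = 2.775 mol
Smallest is O at 2.775 mol; normalising gives C 1.500, H 2.002, O 1.000
Multiply by 2: C 3.00, H 4.00, O 2.00 → C3H4O2
Empirical-formula mass = 72.06 g/mol
n = 216.7 / 72.06 = 3.01 ≈ 3
Molecular formula = (C3H4O2)×3 = C9H12O6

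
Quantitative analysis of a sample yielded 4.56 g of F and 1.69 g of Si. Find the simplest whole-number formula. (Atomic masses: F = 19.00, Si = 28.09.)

Moles — F: 4.56 / 19.00 = 0.24 mol; Si: 1.69 / 28.09 = 0.06016 mol
Divide by the smallest (0.06016 mol Si): F 3.989, Si 1.000
Ratio ≈ 4:1, so the empirical formula is F4Si

F4Si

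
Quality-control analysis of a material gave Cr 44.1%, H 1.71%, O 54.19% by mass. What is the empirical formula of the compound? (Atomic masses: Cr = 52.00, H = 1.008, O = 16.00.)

Assume 100 g: 44.1 g Cr, 1.71 g H, 54.19 g O.
n(Cr) = 44.1/52.00 = 0.8481, n(H) = 1.71/1.008 = 1.696, n(O) = 54.19/16.00 = 3.387
Divide by the smallest (0.8481 mol Cr): Cr 1.000, H 2.000, O 3.994
≈ 1:2:4 → CrH2O4

CrH2O4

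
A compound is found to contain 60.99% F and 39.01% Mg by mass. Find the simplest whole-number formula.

F2Mg

Assume 100 g: 60.99 g F, 39.01 g Mg.
F: 60.99 g ÷ 19.00 g/mol = 3.21 mol
Mg: 39.01 g ÷ 24.31 g/mol = 1.605 mol
Ratios (÷ 1.605): F 2.000, Mg 1.000
Ratio ≈ 2:1, so the empirical formula is F2Mg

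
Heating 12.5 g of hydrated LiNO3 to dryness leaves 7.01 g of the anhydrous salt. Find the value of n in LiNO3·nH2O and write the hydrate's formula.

LiNO3·3H2O

Mass of water lost = 12.5 − 7.01 = 5.49 g → 5.49 / 18.02 = 0.3047 mol H2O
Molar mass of LiNO3 = 68.95 g/mol → mol LiNO3 = 7.01 / 68.95 = 0.1017
n = 0.3047 / 0.1017 = 3.00 ≈ 3 → LiNO3·3H2O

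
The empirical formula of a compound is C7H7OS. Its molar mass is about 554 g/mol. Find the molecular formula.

C28H28O4S4

Empirical-formula mass = 139.20 g/mol
n = 554 / 139.20 = 3.98 ≈ 4
Molecular formula = (C7H7OS)4 = C28H28O4S4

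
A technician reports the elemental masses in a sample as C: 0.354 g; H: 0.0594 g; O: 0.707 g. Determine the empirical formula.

Moles — C: 0.354 / 12.01 = 0.02948 mol; H: 0.0594 / 1.008 = 0.05893 mol; O: 0.707 / 16.00 = 0.04419 mol
Ratios (÷ 0.02948): C 1.000, H 1.999, O 1.499
×2: C 2.00, H 4.00, O 3.00 → C2H4O3

C2H4O3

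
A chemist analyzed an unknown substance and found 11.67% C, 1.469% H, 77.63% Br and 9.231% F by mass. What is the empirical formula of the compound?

C2H3Br2F

Assume 100 g: 11.67 g C, 1.469 g H, 77.63 g Br, 9.231 g F.
n(C) = 11.67/12.01 = 0.9717, n(H) = 1.469/1.008 = 1.457, n(Br) = 77.63/79.90 = 0.9716, n(F) = 9.231/19.00 = 0.4858
Smallest is F at 0.4858 mol; normalising gives C 2.000, H 3.000, Br 2.000, F 1.000
Ratio ≈ 2:3:2:1, so the empirical formula is C2H3Br2F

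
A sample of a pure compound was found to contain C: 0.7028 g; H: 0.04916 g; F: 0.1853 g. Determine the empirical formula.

C6H5F

C: 0.7028 g ÷ 12.01 g/mol = 0.05852 mol
H: 0.04916 g ÷ 1.008 g/mol = 0.04877 mol
F: 0.1853 g ÷ 19.00 g/mol = 0.009753 mol
Smallest is F at 0.009753 mol; normalising gives C 6.000, H 5.001, F 1.000
→ C6H5F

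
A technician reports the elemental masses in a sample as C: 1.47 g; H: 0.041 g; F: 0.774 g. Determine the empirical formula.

C3HF

C: 1.47 g ÷ 12.01 g/mol = 0.1224 mol
H: 0.041 g ÷ 1.008 g/mol = 0.04067 mol
F: 0.774 g ÷ 19.00 g/mol = 0.04074 mol
Smallest is H at 0.04067 mol; normalising gives C 3.009, H 1.000, F 1.002
→ C3HF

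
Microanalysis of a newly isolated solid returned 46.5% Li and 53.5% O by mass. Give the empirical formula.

Assume 100 g: 46.5 g Li, 53.5 g O.
n(Li) = 46.5/6.94 = 6.7, n(O) = 53.5/16.00 = 3.344
Divide by the smallest (3.344 mol O): Li 2.004, O 1.000
≈ 2:1 → Li2O

Li2O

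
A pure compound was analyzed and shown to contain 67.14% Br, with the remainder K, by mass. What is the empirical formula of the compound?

BrK

Assume 100 g: 67.14 g Br, 32.86 g K.
n(Br) = 67.14/79.90 = 0.8403, n(K) = 32.86/39.10 = 0.8404
Ratios (÷ 0.8403): Br 1.000, K 1.000
Ratio ≈ 1:1, so the empirical formula is BrK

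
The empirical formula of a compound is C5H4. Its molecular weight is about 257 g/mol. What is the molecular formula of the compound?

Empirical-formula mass = 64.08 g/mol
n = 257 / 64.08 = 4.01 ≈ 4
Molecular formula = (C5H4)4 = C20H16

C20H16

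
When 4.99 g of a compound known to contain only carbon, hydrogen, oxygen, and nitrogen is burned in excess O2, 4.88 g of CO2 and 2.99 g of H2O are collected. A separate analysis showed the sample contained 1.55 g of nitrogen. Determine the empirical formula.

mol C = 4.88 / 44.01 = 0.1109; mass C = 0.1109 × 12.01 = 1.332 g
mol H = 2 × (2.99 / 18.02) = 0.3319; mass H = 0.3319 × 1.008 = 0.3345 g
mol N = 1.55 / 14.01 = 0.1106
mass O = 4.99 − (3.216) = 1.774 g → mol O = 0.1109
Smallest is N at 0.1106 mol; normalising gives C 1.002, H 3.000, N 1.000, O 1.002
≈ 1:3:1:1 → CH3NO

CH3NO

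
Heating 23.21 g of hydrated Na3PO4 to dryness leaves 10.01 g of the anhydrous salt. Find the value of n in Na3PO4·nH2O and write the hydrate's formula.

Mass of water lost = 23.21 − 10.01 = 13.2 g → 13.2 / 18.02 = 0.7325 mol H2O
Molar mass of Na3PO4 = 163.94 g/mol → mol Na3PO4 = 10.01 / 163.94 = 0.06106
n = 0.7325 / 0.06106 = 12.00 ≈ 12 → Na3PO4·12H2O

Na3PO4·12H2O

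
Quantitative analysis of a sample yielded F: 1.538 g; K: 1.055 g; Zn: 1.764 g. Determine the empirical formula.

F3KZn

n(F) = 1.538/19.00 = 0.08095, n(K) = 1.055/39.10 = 0.02698, n(Zn) = 1.764/65.38 = 0.02698
Divide by the smallest (0.02698 mol Zn): F 3.000, K 1.000, Zn 1.000
Ratio ≈ 3:1:1, so the empirical formula is F3KZn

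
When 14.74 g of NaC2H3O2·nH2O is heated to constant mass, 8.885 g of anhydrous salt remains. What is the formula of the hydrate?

Mass of water lost = 14.74 − 8.885 = 5.855 g → 5.855 / 18.02 = 0.3249 mol H2O
Molar mass of NaC2H3O2 = 82.03 g/mol → mol NaC2H3O2 = 8.885 / 82.03 = 0.1083
n = 0.3249 / 0.1083 = 3.00 ≈ 3 → NaC2H3O2·3H2O

NaC2H3O2·3H2O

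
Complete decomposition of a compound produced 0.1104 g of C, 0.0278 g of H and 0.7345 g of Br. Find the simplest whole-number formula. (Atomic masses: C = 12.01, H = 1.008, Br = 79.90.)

CH3Br

n(C) = 0.1104/12.01 = 0.009192, n(H) = 0.0278/1.008 = 0.02758, n(Br) = 0.7345/79.90 = 0.009193
Smallest is C at 0.009192 mol; normalising gives C 1.000, H 3.000, Br 1.000
→ CH3Br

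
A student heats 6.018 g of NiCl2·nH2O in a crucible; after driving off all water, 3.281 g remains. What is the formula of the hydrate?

Mass of water lost = 6.018 − 3.281 = 2.737 g → 2.737 / 18.02 = 0.1519 mol H2O
Molar mass of NiCl2 = 129.59 g/mol → mol NiCl2 = 3.281 / 129.59 = 0.02532
n = 0.1519 / 0.02532 = 6.00 ≈ 6 → NiCl2·6H2O

NiCl2·6H2O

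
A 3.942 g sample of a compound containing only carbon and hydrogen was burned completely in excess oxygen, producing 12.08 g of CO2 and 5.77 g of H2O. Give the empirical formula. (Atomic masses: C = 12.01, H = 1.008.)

C3H7

mol C = 12.08 / 44.01 = 0.2745; mass C = 0.2745 × 12.01 = 3.297 g
mol H = 2 × (5.77 / 18.02) = 0.6404; mass H = 0.6404 × 1.008 = 0.6455 g
Ratios (÷ 0.2745): C 1.000, H 2.333
×3: C 3.00, H 7.00 → C3H7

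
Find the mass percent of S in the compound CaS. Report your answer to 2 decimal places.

Molar mass = 1(40.08) + 1(32.07) = 72.150 g/mol
Mass of S per mole = 1 × 32.07 = 32.070 g
% S = 32.070 / 72.150 × 100 = 44.45%

44.45%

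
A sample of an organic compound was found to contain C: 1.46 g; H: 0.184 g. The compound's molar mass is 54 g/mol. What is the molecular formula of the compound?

n(C) = 1.46/12.01 = 0.1216, n(H) = 0.184/1.008 = 0.1825
Divide by the smallest (0.1216 mol C): C 1.000, H 1.502
Scaling by 2: C 2.00, H 3.00 → C2H3
Empirical-formula mass = 27.04 g/mol
n = 54 / 27.04 = 2.00 ≈ 2
Molecular formula = (C2H3)×2 = C4H6

C4H6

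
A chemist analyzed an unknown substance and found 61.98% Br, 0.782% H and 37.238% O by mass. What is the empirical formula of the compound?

Assume 100 g: 61.98 g Br, 0.782 g H, 37.238 g O.
Moles — Br: 61.98 / 79.90 = 0.7757 mol; H: 0.782 / 1.008 = 0.7758 mol; O: 37.238 / 16.00 = 2.327 mol
Smallest is Br at 0.7757 mol; normalising gives Br 1.000, H 1.000, O 3.000
Ratio ≈ 1:1:3, so the empirical formula is BrHO3

BrHO3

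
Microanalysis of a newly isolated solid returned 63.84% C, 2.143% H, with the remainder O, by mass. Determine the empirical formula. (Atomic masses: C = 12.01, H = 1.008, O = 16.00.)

Assume 100 g: 63.84 g C, 2.143 g H, 34.017 g O.
n(C) = 63.84/12.01 = 5.316, n(H) = 2.143/1.008 = 2.126, n(O) = 34.017/16.00 = 2.126
Ratios (÷ 2.126): C 2.500, H 1.000, O 1.000
Scaling by 2: C 5.00, H 2.00, O 2.00 → C5H2O2

C5H2O2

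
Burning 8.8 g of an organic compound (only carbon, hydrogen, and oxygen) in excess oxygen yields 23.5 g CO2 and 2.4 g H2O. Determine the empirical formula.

mol C = 23.5 / 44.01 = 0.5340; mass C = 0.5340 × 12.01 = 6.413 g
mol H = 2 × (2.4 / 18.02) = 0.2664; mass H = 0.2664 × 1.008 = 0.2685 g
mass O = 8.8 − (6.681) = 2.119 g → mol O = 0.1324
Ratios (÷ 0.1324): C 4.033, H 2.012, O 1.000
Ratio ≈ 4:2:1, so the empirical formula is C4H2O

C4H2O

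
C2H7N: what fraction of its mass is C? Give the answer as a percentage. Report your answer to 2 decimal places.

53.28%

Molar mass = 2(12.01) + 7(1.008) + 1(14.01) = 45.086 g/mol
Mass of C per mole = 2 × 12.01 = 24.020 g
% C = 24.020 / 45.086 × 100 = 53.28%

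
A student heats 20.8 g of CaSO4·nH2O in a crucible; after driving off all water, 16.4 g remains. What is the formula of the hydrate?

CaSO4·2H2O

Mass of water lost = 20.8 − 16.4 = 4.4 g → 4.4 / 18.02 = 0.2442 mol H2O
Molar mass of CaSO4 = 136.15 g/mol → mol CaSO4 = 16.4 / 136.15 = 0.1205
n = 0.2442 / 0.1205 = 2.03 ≈ 2 → CaSO4·2H2O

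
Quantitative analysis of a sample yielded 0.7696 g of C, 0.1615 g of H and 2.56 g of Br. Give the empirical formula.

n(C) = 0.7696/12.01 = 0.06408, n(H) = 0.1615/1.008 = 0.1602, n(Br) = 2.56/79.90 = 0.03204
Ratios (÷ 0.03204): C 2.000, H 5.001, Br 1.000
→ C2H5Br

C2H5Br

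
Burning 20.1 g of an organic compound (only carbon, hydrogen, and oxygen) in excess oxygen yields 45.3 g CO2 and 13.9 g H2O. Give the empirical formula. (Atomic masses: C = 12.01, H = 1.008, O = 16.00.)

mol C = 45.3 / 44.01 = 1.029; mass C = 1.029 × 12.01 = 12.36 g
mol H = 2 × (13.9 / 18.02) = 1.543; mass H = 1.543 × 1.008 = 1.555 g
mass O = 20.1 − (13.92) = 6.183 g → mol O = 0.3864
Ratios (÷ 0.3864): C 2.664, H 3.992, O 1.000
×3: C 7.99, H 11.98, O 3.00 → C8H12O3

C8H12O3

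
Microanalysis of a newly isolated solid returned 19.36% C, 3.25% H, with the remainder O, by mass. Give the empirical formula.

Assume 100 g: 19.36 g C, 3.25 g H, 77.39 g O.
Moles — C: 19.36 / 12.01 = 1.612 mol; H: 3.25 / 1.008 = 3.224 mol; O: 77.39 / 16.00 = 4.837 mol
Smallest is C at 1.612 mol; normalising gives C 1.000, H 2.000, O 3.001
Ratio ≈ 1:2:3, so the empirical formula is CH2O3

CH2O3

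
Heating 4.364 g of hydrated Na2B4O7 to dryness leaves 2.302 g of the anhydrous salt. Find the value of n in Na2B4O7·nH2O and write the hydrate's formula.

Mass of water lost = 4.364 − 2.302 = 2.062 g → 2.062 / 18.02 = 0.1144 mol H2O
Molar mass of Na2B4O7 = 201.22 g/mol → mol Na2B4O7 = 2.302 / 201.22 = 0.01144
n = 0.1144 / 0.01144 = 10.00 ≈ 10 → Na2B4O7·10H2O

Na2B4O7·10H2O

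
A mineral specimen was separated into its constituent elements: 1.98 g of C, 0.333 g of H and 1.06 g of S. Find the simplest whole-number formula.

C: 1.98 g ÷ 12.01 g/mol = 0.1649 mol
H: 0.333 g ÷ 1.008 g/mol = 0.3304 mol
S: 1.06 g ÷ 32.07 g/mol = 0.03305 mol
Divide by the smallest (0.03305 mol S): C 4.988, H 9.995, S 1.000
≈ 5:10:1 → C5H10S

C5H10S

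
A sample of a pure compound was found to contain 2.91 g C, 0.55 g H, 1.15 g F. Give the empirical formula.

Moles — C: 2.91 / 12.01 = 0.2423 mol; H: 0.55 / 1.008 = 0.5456 mol; F: 1.15 / 19.00 = 0.06053 mol
Smallest is F at 0.06053 mol; normalising gives C 4.003, H 9.015, F 1.000
Ratio ≈ 4:9:1, so the empirical formula is C4H9F

C4H9F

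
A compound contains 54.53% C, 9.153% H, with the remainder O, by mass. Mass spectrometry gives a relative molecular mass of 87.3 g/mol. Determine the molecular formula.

C4H8O2

Assume 100 g: 54.53 g C, 9.153 g H, 36.317 g O.
n(C) = 54.53/12.01 = 4.54, n(H) = 9.153/1.008 = 9.08, n(O) = 36.317/16.00 = 2.27
Ratios (÷ 2.27): C 2.000, H 4.000, O 1.000
≈ 2:4:1 → C2H4O
Empirical-formula mass = 44.05 g/mol
n = 87.3 / 44.05 = 1.98 ≈ 2
Molecular formula = (C2H4O)×2 = C4H8O2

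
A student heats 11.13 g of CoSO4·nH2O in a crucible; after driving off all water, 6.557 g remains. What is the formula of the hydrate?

Mass of water lost = 11.13 − 6.557 = 4.573 g → 4.573 / 18.02 = 0.2538 mol H2O
Molar mass of CoSO4 = 155.00 g/mol → mol CoSO4 = 6.557 / 155.00 = 0.0423
n = 0.2538 / 0.0423 = 6.00 ≈ 6 → CoSO4·6H2O

CoSO4·6H2O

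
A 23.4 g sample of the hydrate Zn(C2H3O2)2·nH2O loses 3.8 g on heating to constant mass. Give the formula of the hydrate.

Mass of anhydrous Zn(C2H3O2)2 = 23.4 − 3.8 = 19.6 g
mol H2O = 3.8 / 18.02 = 0.2109
Molar mass of Zn(C2H3O2)2 = 183.47 g/mol → mol Zn(C2H3O2)2 = 19.6 / 183.47 = 0.1068
n = 0.2109 / 0.1068 = 1.97 ≈ 2 → Zn(C2H3O2)2·2H2O

Zn(C2H3O2)2·2H2O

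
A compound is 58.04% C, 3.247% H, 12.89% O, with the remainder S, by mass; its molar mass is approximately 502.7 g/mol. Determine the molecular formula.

C24H16O4S4

Assume 100 g: 58.04 g C, 3.247 g H, 12.89 g O, 25.823 g S.
n(C) = 58.04/12.01 = 4.833, n(H) = 3.247/1.008 = 3.221, n(O) = 12.89/16.00 = 0.8056, n(S) = 25.823/32.07 = 0.8052
Ratios (÷ 0.8052): C 6.002, H 4.000, O 1.001, S 1.000
Ratio ≈ 6:4:1:1, so the empirical formula is C6H4OS
Empirical-formula mass = 124.16 g/mol
n = 502.7 / 124.16 = 4.05 ≈ 4
Molecular formula = (C6H4OS)×4 = C24H16O4S4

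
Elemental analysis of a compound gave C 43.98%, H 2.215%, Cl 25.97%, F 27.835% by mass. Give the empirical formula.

Assume 100 g: 43.98 g C, 2.215 g H, 25.97 g Cl, 27.835 g F.
Moles — C: 43.98 / 12.01 = 3.662 mol; H: 2.215 / 1.008 = 2.197 mol; Cl: 25.97 / 35.45 = 0.7326 mol; F: 27.835 / 19.00 = 1.465 mol
Ratios (÷ 0.7326): C 4.999, H 3.000, Cl 1.000, F 2.000
Ratio ≈ 5:3:1:2, so the empirical formula is C5H3ClF2

C5H3ClF2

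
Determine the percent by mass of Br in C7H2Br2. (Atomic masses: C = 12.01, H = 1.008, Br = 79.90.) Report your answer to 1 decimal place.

Molar mass = 7(12.01) + 2(1.008) + 2(79.90) = 245.886 g/mol
Mass of Br per mole = 2 × 79.90 = 159.800 g
% Br = 159.800 / 245.886 × 100 = 65.0%

65.0%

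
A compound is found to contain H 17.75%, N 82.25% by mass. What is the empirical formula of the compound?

Assume 100 g: 17.75 g H, 82.25 g N.
H: 17.75 g ÷ 1.008 g/mol = 17.61 mol
N: 82.25 g ÷ 14.01 g/mol = 5.871 mol
Ratios (÷ 5.871): H 2.999, N 1.000
Ratio ≈ 3:1, so the empirical formula is H3N

H3N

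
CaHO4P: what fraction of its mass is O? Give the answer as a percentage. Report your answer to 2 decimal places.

Molar mass = 1(40.08) + 1(1.008) + 4(16.00) + 1(30.97) = 136.058 g/mol
Mass of O per mole = 4 × 16.00 = 64.000 g
% O = 64.000 / 136.058 × 100 = 47.04%

47.04%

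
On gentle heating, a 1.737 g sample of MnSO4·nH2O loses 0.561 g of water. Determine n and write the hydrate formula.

MnSO4·4H2O

Mass of anhydrous MnSO4 = 1.737 − 0.561 = 1.176 g
mol H2O = 0.561 / 18.02 = 0.03113
Molar mass of MnSO4 = 151.01 g/mol → mol MnSO4 = 1.176 / 151.01 = 0.007788
n = 0.03113 / 0.007788 = 4.00 ≈ 4 → MnSO4·4H2O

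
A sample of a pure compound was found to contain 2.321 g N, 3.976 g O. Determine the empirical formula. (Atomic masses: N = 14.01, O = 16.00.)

N2O3

N: 2.321 g ÷ 14.01 g/mol = 0.1657 mol
O: 3.976 g ÷ 16.00 g/mol = 0.2485 mol
Smallest is N at 0.1657 mol; normalising gives N 1.000, O 1.500
Multiply by 2: N 2.00, O 3.00 → N2O3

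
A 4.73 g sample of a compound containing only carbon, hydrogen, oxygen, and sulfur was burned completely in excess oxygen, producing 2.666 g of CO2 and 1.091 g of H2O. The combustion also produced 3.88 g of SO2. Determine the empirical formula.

CH2O2S

mol C = 2.666 / 44.01 = 0.06058; mass C = 0.06058 × 12.01 = 0.7275 g
mol H = 2 × (1.091 / 18.02) = 0.1211; mass H = 0.1211 × 1.008 = 0.1221 g
mol S = 3.88 / 64.07 = 0.06056; mass S = 1.942 g
mass O = 4.73 − (2.792) = 1.938 g → mol O = 0.1211
Smallest is S at 0.06056 mol; normalising gives C 1.000, H 2.000, O 2.000, S 1.000
Ratio ≈ 1:2:2:1, so the empirical formula is CH2O2S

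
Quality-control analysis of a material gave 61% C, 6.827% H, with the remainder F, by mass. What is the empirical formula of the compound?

C3H4F

Assume 100 g: 61 g C, 6.827 g H, 32.173 g F.
C: 61 g ÷ 12.01 g/mol = 5.079 mol
H: 6.827 g ÷ 1.008 g/mol = 6.773 mol
F: 32.173 g ÷ 19.00 g/mol = 1.693 mol
Ratios (÷ 1.693): C 3.000, H 4.000, F 1.000
→ C3H4F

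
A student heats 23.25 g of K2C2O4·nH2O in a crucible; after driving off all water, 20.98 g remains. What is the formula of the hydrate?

Mass of water lost = 23.25 − 20.98 = 2.27 g → 2.27 / 18.02 = 0.126 mol H2O
Molar mass of K2C2O4 = 166.22 g/mol → mol K2C2O4 = 20.98 / 166.22 = 0.1262
n = 0.126 / 0.1262 = 1.00 ≈ 1 → K2C2O4·H2O

K2C2O4·H2O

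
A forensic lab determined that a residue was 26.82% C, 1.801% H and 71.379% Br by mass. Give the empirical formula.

C5H4Br2

Assume 100 g: 26.82 g C, 1.801 g H, 71.379 g Br.
n(C) = 26.82/12.01 = 2.233, n(H) = 1.801/1.008 = 1.787, n(Br) = 71.379/79.90 = 0.8934
Smallest is Br at 0.8934 mol; normalising gives C 2.500, H 2.000, Br 1.000
Multiply by 2: C 5.00, H 4.00, Br 2.00 → C5H4Br2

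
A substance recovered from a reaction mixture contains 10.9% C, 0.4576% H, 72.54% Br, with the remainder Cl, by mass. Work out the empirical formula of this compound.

C2HBr2Cl

Assume 100 g: 10.9 g C, 0.4576 g H, 72.54 g Br, 16.102 g Cl.
n(C) = 10.9/12.01 = 0.9076, n(H) = 0.4576/1.008 = 0.454, n(Br) = 72.54/79.90 = 0.9079, n(Cl) = 16.102/35.45 = 0.4542
Divide by the smallest (0.454 mol H): C 1.999, H 1.000, Br 2.000, Cl 1.001
→ C2HBr2Cl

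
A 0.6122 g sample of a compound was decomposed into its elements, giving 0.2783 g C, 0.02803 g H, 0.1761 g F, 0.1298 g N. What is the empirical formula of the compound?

C5H6F2N2

C: 0.2783 g ÷ 12.01 g/mol = 0.02317 mol
H: 0.02803 g ÷ 1.008 g/mol = 0.02781 mol
F: 0.1761 g ÷ 19.00 g/mol = 0.009268 mol
N: 0.1298 g ÷ 14.01 g/mol = 0.009265 mol
Smallest is N at 0.009265 mol; normalising gives C 2.501, H 3.001, F 1.000, N 1.000
Scaling by 2: C 5.00, H 6.00, F 2.00, N 2.00 → C5H6F2N2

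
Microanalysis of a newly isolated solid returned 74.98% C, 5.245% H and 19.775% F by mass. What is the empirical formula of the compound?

Assume 100 g: 74.98 g C, 5.245 g H, 19.775 g F.
n(C) = 74.98/12.01 = 6.243, n(H) = 5.245/1.008 = 5.203, n(F) = 19.775/19.00 = 1.041
Divide by the smallest (1.041 mol F): C 5.998, H 4.999, F 1.000
≈ 6:5:1 → C6H5F

C6H5F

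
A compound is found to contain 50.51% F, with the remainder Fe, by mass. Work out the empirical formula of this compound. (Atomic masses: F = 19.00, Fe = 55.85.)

F3Fe

Assume 100 g: 50.51 g F, 49.49 g Fe.
Moles — F: 50.51 / 19.00 = 2.658 mol; Fe: 49.49 / 55.85 = 0.8861 mol
Divide by the smallest (0.8861 mol Fe): F 3.000, Fe 1.000
→ F3Fe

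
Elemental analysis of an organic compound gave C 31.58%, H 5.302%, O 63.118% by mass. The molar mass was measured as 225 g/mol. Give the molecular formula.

C6H12O9

Assume 100 g: 31.58 g C, 5.302 g H, 63.118 g O.
n(C) = 31.58/12.01 = 2.629, n(H) = 5.302/1.008 = 5.26, n(O) = 63.118/16.00 = 3.945
Smallest is C at 2.629 mol; normalising gives C 1.000, H 2.000, O 1.500
×2: C 2.00, H 4.00, O 3.00 → C2H4O3
Empirical-formula mass = 76.05 g/mol
n = 225 / 76.05 = 2.96 ≈ 3
Molecular formula = (C2H4O3)×3 = C6H12O9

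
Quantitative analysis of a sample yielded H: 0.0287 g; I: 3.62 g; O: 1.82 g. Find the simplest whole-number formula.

n(H) = 0.0287/1.008 = 0.02847, n(I) = 3.62/126.90 = 0.02853, n(O) = 1.82/16.00 = 0.1138
Divide by the smallest (0.02847 mol H): H 1.000, I 1.002, O 3.995
≈ 1:1:4 → HIO4

HIO4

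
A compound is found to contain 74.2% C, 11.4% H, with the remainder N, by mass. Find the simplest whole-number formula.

Assume 100 g: 74.2 g C, 11.4 g H, 14.4 g N.
Moles — C: 74.2 / 12.01 = 6.178 mol; H: 11.4 / 1.008 = 11.31 mol; N: 14.4 / 14.01 = 1.028 mol
Smallest is N at 1.028 mol; normalising gives C 6.011, H 11.003, N 1.000
→ C6H11N

C6H11N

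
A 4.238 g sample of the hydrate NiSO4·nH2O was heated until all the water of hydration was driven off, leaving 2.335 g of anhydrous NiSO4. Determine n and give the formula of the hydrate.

NiSO4·7H2O

Mass of water lost = 4.238 − 2.335 = 1.903 g → 1.903 / 18.02 = 0.1056 mol H2O
Molar mass of NiSO4 = 154.76 g/mol → mol NiSO4 = 2.335 / 154.76 = 0.01509
n = 0.1056 / 0.01509 = 7.00 ≈ 7 → NiSO4·7H2O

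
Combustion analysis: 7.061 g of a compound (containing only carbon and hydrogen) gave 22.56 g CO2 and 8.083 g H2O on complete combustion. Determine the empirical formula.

C4H7

mol C = 22.56 / 44.01 = 0.5126; mass C = 0.5126 × 12.01 = 6.156 g
mol H = 2 × (8.083 / 18.02) = 0.8971; mass H = 0.8971 × 1.008 = 0.9043 g
Divide by the smallest (0.5126 mol C): C 1.000, H 1.750
Multiply by 4: C 4.00, H 7.00 → C4H7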